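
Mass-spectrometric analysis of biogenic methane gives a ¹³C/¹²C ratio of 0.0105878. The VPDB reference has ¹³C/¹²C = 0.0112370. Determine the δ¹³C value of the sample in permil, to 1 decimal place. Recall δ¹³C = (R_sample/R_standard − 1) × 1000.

δ¹³C = (R_sample / R_standard − 1) × 1000
R_sample / R_standard = 0.0105878 / 0.0112370 = 0.942227
δ¹³C = (0.942227 − 1) × 1000 = -57.77 permil

-57.8 permil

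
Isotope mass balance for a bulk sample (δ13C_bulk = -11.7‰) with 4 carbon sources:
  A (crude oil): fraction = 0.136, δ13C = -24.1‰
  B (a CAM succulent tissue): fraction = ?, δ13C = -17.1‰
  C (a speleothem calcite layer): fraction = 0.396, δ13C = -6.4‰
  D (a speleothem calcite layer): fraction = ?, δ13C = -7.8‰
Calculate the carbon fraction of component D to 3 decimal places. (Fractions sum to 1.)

0.227

Let f_D and f_B be the unknown fractions; fractions sum to 1 so f_D + f_B = 0.468.
Mass balance: Σ fᵢ·δᵢ = δ_bulk ⇒ f_D·(-7.8) + f_B·(-17.1) = -11.7 − (-5.812) = -5.888
Substitute f_B = 0.468 − f_D:
f_D·(-7.8 − -17.1) = -5.888 − 0.468×(-17.1) = 2.115
f_D = 2.115 / 9.3 = 0.2274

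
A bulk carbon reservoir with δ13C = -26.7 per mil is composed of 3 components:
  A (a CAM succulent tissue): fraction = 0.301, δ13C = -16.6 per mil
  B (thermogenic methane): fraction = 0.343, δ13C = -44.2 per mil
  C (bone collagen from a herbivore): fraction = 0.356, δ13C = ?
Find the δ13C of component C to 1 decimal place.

-18.4 per mil

Isotope mass balance: δ_bulk = Σ fᵢ·δᵢ.
-26.7 = 0.301×(-16.6) + 0.343×(-44.2) + 0.356×δ_C
0.356·δ_C = -26.7 − (-20.157) = -6.543
δ_C = -6.543 / 0.356 = -18.38 per mil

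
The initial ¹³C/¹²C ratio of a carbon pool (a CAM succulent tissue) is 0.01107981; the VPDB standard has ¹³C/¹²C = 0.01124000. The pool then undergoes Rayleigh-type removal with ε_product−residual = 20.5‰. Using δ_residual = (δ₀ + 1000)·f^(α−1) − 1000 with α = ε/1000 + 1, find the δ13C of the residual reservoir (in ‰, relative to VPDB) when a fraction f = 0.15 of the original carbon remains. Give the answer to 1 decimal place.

δ₀ = (0.01107981/0.01124000 − 1)×1000 = (0.985748 − 1)×1000 = -14.252‰
α − 1 = ε/1000 = 0.0205
f^(α−1) = 0.15^(0.0205) = 0.961856
δ_res = (-14.252 + 1000) × 0.961856 − 1000 = 948.147 − 1000 = -51.85‰

-51.9‰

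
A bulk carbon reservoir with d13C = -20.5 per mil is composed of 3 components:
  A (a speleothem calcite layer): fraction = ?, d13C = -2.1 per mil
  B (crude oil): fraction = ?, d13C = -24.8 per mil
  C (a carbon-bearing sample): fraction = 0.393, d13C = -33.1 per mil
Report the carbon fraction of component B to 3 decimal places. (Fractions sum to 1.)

0.274

Let f_B and f_A be the unknown fractions; fractions sum to 1 so f_B + f_A = 0.607.
Mass balance: Σ fᵢ·δᵢ = δ_bulk ⇒ f_B·(-24.8) + f_A·(-2.1) = -20.5 − (-13.008) = -7.492
Substitute f_A = 0.607 − f_B:
f_B·(-24.8 − -2.1) = -7.492 − 0.607×(-2.1) = -6.217
f_B = -6.217 / -22.7 = 0.2739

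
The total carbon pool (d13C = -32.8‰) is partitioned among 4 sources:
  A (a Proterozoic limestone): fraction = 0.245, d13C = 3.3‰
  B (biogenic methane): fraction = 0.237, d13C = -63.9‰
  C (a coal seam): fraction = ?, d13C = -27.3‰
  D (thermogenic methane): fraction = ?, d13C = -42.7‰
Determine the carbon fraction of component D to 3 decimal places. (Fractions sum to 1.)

0.281

Let f_D and f_C be the unknown fractions; fractions sum to 1 so f_D + f_C = 0.518.
Mass balance: Σ fᵢ·δᵢ = δ_bulk ⇒ f_D·(-42.7) + f_C·(-27.3) = -32.8 − (-14.336) = -18.464
Substitute f_C = 0.518 − f_D:
f_D·(-42.7 − -27.3) = -18.464 − 0.518×(-27.3) = -4.323
f_D = -4.323 / -15.4 = 0.2807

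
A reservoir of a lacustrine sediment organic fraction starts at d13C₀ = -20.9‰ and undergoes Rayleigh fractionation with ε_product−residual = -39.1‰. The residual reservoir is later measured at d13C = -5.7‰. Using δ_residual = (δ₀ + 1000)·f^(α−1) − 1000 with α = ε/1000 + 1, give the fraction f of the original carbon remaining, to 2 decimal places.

0.67

α − 1 = ε/1000 = -0.0391
(δ_res + 1000)/(δ₀ + 1000) = (-5.7 + 1000)/(-20.9 + 1000) = 994.3/979.1 = 1.015524
f = 1.015524^(1/-0.0391) = exp(ln(1.015524)/-0.0391) = exp(0.01541/-0.0391)
f = exp(-0.3940) = 0.6744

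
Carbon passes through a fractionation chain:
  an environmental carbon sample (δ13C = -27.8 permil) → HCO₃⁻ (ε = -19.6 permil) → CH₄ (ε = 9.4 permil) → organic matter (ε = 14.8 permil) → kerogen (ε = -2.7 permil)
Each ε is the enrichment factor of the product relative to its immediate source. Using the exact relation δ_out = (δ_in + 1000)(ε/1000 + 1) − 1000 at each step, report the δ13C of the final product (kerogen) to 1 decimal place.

step 1: δ = (-27.80 + 1000)·(-19.6/1000 + 1) − 1000 = -46.86 permil
step 2: δ = (-46.86 + 1000)·(9.4/1000 + 1) − 1000 = -37.90 permil
step 3: δ = (-37.90 + 1000)·(14.8/1000 + 1) − 1000 = -23.66 permil
step 4: δ = (-23.66 + 1000)·(-2.7/1000 + 1) − 1000 = -26.29 permil

-26.3 permil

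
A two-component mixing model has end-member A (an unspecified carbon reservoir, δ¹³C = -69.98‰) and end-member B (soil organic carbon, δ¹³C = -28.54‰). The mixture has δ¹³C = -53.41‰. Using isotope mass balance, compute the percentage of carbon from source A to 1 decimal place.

δ_mix = f_A·δ_A + (1 − f_A)·δ_B  ⇒  f_A = (δ_mix − δ_B)/(δ_A − δ_B)
f_A = (-53.41 − (-28.54)) / (-69.98 − (-28.54))
f_A = -24.87 / -41.44 = 0.6001

60.0%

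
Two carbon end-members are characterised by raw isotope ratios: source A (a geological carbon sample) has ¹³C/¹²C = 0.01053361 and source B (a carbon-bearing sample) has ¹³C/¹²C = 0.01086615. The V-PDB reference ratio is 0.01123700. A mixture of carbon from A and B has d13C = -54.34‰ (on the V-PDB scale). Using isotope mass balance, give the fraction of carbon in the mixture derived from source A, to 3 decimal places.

0.721

δ_A = (0.01053361/0.01123700 − 1)×1000 = (0.937404 − 1)×1000 = -62.596‰
δ_B = (0.01086615/0.01123700 − 1)×1000 = (0.966997 − 1)×1000 = -33.003‰
f_A = (δ_mix − δ_B)/(δ_A − δ_B) = (-54.34 − (-33.003))/(-62.596 − (-33.003))
f_A = -21.337 / -29.593 = 0.7210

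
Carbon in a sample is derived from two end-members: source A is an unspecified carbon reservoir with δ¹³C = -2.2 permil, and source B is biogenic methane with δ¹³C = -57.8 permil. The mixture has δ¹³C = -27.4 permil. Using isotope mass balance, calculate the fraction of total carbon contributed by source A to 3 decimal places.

δ_mix = f_A·δ_A + (1 − f_A)·δ_B  ⇒  f_A = (δ_mix − δ_B)/(δ_A − δ_B)
f_A = (-27.4 − (-57.8)) / (-2.2 − (-57.8))
f_A = 30.4 / 55.6 = 0.5468

0.547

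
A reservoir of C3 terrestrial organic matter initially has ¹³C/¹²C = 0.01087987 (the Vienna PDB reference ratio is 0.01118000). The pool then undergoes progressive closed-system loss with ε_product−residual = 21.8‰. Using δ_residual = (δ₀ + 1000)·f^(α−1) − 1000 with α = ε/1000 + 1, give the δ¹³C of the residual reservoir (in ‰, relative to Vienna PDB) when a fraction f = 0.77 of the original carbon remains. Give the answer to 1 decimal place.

δ₀ = (0.01087987/0.01118000 − 1)×1000 = (0.973155 − 1)×1000 = -26.845‰
α − 1 = ε/1000 = 0.0218
f^(α−1) = 0.77^(0.0218) = 0.994318
δ_res = (-26.845 + 1000) × 0.994318 − 1000 = 967.626 − 1000 = -32.37‰

-32.4‰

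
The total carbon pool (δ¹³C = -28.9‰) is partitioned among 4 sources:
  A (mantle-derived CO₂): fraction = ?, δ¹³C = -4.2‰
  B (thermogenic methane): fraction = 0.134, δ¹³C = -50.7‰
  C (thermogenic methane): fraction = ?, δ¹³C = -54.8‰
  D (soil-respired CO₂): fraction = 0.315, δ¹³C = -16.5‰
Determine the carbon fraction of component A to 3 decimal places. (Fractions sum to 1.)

0.263

Let f_A and f_C be the unknown fractions; fractions sum to 1 so f_A + f_C = 0.551.
Mass balance: Σ fᵢ·δᵢ = δ_bulk ⇒ f_A·(-4.2) + f_C·(-54.8) = -28.9 − (-11.991) = -16.909
Substitute f_C = 0.551 − f_A:
f_A·(-4.2 − -54.8) = -16.909 − 0.551×(-54.8) = 13.286
f_A = 13.286 / 50.6 = 0.2626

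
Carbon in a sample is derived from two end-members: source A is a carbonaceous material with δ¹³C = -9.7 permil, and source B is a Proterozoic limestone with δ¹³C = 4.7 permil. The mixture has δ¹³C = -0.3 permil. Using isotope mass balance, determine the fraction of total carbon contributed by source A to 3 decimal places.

0.347

δ_mix = f_A·δ_A + (1 − f_A)·δ_B  ⇒  f_A = (δ_mix − δ_B)/(δ_A − δ_B)
f_A = (-0.3 − (4.7)) / (-9.7 − (4.7))
f_A = -5.0 / -14.4 = 0.3472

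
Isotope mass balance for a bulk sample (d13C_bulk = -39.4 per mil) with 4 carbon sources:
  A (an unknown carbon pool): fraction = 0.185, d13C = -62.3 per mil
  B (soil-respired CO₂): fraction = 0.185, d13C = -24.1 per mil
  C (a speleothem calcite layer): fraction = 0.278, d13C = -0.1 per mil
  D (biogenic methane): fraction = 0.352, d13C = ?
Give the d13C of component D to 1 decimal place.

-66.4 per mil

Isotope mass balance: δ_bulk = Σ fᵢ·δᵢ.
-39.4 = 0.185×(-62.3) + 0.185×(-24.1) + 0.278×(-0.1) + 0.352×δ_D
0.352·δ_D = -39.4 − (-16.012) = -23.388
δ_D = -23.388 / 0.352 = -66.44 per mil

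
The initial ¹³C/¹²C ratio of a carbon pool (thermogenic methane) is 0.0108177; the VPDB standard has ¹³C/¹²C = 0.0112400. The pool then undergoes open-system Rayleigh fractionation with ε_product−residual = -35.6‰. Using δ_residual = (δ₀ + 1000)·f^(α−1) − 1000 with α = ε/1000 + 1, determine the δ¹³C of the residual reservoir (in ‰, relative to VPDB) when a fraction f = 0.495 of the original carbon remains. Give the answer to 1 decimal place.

δ₀ = (0.0108177/0.0112400 − 1)×1000 = (0.962429 − 1)×1000 = -37.571‰
α − 1 = ε/1000 = -0.0356
f^(α−1) = 0.495^(-0.0356) = 1.025350
δ_res = (-37.571 + 1000) × 1.025350 − 1000 = 986.826 − 1000 = -13.17‰

-13.2‰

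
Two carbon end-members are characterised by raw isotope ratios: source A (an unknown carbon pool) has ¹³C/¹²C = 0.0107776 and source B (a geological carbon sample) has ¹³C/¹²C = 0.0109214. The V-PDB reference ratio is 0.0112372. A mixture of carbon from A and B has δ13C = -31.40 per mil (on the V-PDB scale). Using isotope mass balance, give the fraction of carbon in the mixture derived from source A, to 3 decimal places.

0.258

δ_A = (0.0107776/0.0112372 − 1)×1000 = (0.959100 − 1)×1000 = -40.900 per mil
δ_B = (0.0109214/0.0112372 − 1)×1000 = (0.971897 − 1)×1000 = -28.103 per mil
f_A = (δ_mix − δ_B)/(δ_A − δ_B) = (-31.40 − (-28.103))/(-40.900 − (-28.103))
f_A = -3.297 / -12.797 = 0.2576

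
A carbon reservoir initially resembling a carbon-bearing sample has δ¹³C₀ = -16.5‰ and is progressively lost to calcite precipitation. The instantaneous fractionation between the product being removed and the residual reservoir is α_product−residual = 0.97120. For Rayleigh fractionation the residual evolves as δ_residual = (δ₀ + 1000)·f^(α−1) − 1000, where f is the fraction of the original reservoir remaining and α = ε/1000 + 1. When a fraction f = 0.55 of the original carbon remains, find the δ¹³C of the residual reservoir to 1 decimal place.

0.6‰

Rayleigh residual: δ_res = (δ₀ + 1000)·f^(α−1) − 1000
α − 1 = -0.02880
f^(α−1) = 0.55^(-0.02880) = 1.017367
δ_res = (-16.5 + 1000) × 1.017367 − 1000 = 1000.580 − 1000 = 0.58‰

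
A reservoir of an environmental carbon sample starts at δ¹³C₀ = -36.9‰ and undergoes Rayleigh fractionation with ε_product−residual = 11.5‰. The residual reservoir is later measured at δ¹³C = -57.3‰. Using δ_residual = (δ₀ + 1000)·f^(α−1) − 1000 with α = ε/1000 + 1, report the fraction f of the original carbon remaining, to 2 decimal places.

α − 1 = ε/1000 = 0.0115
(δ_res + 1000)/(δ₀ + 1000) = (-57.3 + 1000)/(-36.9 + 1000) = 942.7/963.1 = 0.978818
f = 0.978818^(1/0.0115) = exp(ln(0.978818)/0.0115) = exp(-0.02141/0.0115)
f = exp(-1.8617) = 0.1554

0.16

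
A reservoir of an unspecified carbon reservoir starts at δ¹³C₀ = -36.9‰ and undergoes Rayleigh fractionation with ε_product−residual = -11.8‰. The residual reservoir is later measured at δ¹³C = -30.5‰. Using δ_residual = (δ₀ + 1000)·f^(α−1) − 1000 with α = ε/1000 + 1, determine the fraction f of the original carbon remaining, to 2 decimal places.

α − 1 = ε/1000 = -0.0118
(δ_res + 1000)/(δ₀ + 1000) = (-30.5 + 1000)/(-36.9 + 1000) = 969.5/963.1 = 1.006645
f = 1.006645^(1/-0.0118) = exp(ln(1.006645)/-0.0118) = exp(0.00662/-0.0118)
f = exp(-0.5613) = 0.5705

0.57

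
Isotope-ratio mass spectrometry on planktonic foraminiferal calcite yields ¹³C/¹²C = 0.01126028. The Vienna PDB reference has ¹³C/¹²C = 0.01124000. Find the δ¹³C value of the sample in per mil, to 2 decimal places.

δ¹³C = (R_sample / R_standard − 1) × 1000
R_sample / R_standard = 0.01126028 / 0.01124000 = 1.001804
δ¹³C = (1.001804 − 1) × 1000 = 1.804 per mil

1.80 per mil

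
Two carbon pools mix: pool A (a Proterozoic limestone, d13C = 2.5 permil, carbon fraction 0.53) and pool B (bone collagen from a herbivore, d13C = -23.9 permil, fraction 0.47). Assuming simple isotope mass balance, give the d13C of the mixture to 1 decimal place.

δ_mix = f_A·δ_A + f_B·δ_B
δ_mix = 0.53 × (2.5) + 0.47 × (-23.9)
δ_mix = 1.33 + -11.23 = -9.91 permil

-9.9 permil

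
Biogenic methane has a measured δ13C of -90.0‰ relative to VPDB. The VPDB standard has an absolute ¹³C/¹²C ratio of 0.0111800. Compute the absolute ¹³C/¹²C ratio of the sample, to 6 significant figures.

R_sample = R_standard × (δ13C/1000 + 1)
R_sample = 0.0111800 × (-90.0/1000 + 1) = 0.0111800 × 0.910000
R_sample = 0.0101738

0.0101738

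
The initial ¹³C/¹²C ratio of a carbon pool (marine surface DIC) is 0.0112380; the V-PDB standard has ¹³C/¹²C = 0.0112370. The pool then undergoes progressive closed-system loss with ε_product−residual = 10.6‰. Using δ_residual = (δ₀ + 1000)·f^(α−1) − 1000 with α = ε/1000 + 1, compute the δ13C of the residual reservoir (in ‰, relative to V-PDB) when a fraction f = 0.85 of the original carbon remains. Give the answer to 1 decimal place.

δ₀ = (0.0112380/0.0112370 − 1)×1000 = (1.000089 − 1)×1000 = 0.089‰
α − 1 = ε/1000 = 0.0106
f^(α−1) = 0.85^(0.0106) = 0.998279
δ_res = (0.089 + 1000) × 0.998279 − 1000 = 998.368 − 1000 = -1.63‰

-1.6‰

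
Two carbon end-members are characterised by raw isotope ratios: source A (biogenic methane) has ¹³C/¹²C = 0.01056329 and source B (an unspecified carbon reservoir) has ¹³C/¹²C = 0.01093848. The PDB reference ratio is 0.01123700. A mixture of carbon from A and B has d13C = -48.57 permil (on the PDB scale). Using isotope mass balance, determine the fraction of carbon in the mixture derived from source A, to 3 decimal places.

δ_A = (0.01056329/0.01123700 − 1)×1000 = (0.940045 − 1)×1000 = -59.955 permil
δ_B = (0.01093848/0.01123700 − 1)×1000 = (0.973434 − 1)×1000 = -26.566 permil
f_A = (δ_mix − δ_B)/(δ_A − δ_B) = (-48.57 − (-26.566))/(-59.955 − (-26.566))
f_A = -22.004 / -33.389 = 0.6590

0.659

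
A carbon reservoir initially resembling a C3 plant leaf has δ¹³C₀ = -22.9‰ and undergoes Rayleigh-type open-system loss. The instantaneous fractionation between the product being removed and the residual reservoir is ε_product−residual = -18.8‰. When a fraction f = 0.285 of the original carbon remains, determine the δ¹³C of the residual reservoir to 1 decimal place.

0.4‰

Rayleigh residual: δ_res = (δ₀ + 1000)·f^(α−1) − 1000
α = ε/1000 + 1 = 0.98120, so α − 1 = -0.01880
f^(α−1) = 0.285^(-0.01880) = 1.023880
δ_res = (-22.9 + 1000) × 1.023880 − 1000 = 1000.433 − 1000 = 0.43‰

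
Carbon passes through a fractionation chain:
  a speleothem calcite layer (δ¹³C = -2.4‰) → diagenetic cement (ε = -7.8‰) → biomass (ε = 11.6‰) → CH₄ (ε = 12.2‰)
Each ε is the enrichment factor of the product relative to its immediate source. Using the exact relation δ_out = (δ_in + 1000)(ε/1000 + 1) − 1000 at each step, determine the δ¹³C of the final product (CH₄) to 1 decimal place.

13.5‰

step 1: δ = (-2.40 + 1000)·(-7.8/1000 + 1) − 1000 = -10.18‰
step 2: δ = (-10.18 + 1000)·(11.6/1000 + 1) − 1000 = 1.30‰
step 3: δ = (1.30 + 1000)·(12.2/1000 + 1) − 1000 = 13.52‰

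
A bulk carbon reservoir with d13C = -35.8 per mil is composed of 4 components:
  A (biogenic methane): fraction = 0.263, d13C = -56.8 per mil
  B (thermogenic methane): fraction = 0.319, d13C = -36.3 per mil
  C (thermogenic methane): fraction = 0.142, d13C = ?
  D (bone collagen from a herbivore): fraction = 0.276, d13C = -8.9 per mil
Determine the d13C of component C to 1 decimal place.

-48.1 per mil

Isotope mass balance: δ_bulk = Σ fᵢ·δᵢ.
-35.8 = 0.263×(-56.8) + 0.319×(-36.3) + 0.142×δ_C + 0.276×(-8.9)
0.142·δ_C = -35.8 − (-28.974) = -6.825
δ_C = -6.825 / 0.142 = -48.07 per mil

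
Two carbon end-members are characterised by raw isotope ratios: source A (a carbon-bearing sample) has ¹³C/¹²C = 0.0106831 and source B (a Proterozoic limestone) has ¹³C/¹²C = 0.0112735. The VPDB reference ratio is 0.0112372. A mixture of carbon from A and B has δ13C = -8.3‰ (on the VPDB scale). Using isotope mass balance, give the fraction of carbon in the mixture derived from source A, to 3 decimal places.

δ_A = (0.0106831/0.0112372 − 1)×1000 = (0.950691 − 1)×1000 = -49.309‰
δ_B = (0.0112735/0.0112372 − 1)×1000 = (1.003230 − 1)×1000 = 3.230‰
f_A = (δ_mix − δ_B)/(δ_A − δ_B) = (-8.3 − (3.230))/(-49.309 − (3.230))
f_A = -11.530 / -52.540 = 0.2195

0.219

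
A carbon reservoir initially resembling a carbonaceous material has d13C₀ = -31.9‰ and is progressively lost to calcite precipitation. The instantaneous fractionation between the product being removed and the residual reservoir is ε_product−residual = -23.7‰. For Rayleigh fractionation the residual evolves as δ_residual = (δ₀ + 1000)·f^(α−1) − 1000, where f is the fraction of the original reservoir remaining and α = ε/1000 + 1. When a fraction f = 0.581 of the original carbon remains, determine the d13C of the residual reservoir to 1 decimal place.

-19.4‰

Rayleigh residual: δ_res = (δ₀ + 1000)·f^(α−1) − 1000
α = ε/1000 + 1 = 0.97630, so α − 1 = -0.02370
f^(α−1) = 0.581^(-0.02370) = 1.012952
δ_res = (-31.9 + 1000) × 1.012952 − 1000 = 980.639 − 1000 = -19.36‰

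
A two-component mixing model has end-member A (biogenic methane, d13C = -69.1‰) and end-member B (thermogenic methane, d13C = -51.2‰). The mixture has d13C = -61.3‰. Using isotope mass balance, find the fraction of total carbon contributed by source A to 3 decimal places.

0.564

δ_mix = f_A·δ_A + (1 − f_A)·δ_B  ⇒  f_A = (δ_mix − δ_B)/(δ_A − δ_B)
f_A = (-61.3 − (-51.2)) / (-69.1 − (-51.2))
f_A = -10.1 / -17.9 = 0.5642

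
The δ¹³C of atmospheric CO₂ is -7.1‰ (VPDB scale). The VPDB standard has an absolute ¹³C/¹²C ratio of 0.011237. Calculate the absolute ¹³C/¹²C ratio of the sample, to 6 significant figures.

0.0111572

R_sample = R_standard × (δ¹³C/1000 + 1)
R_sample = 0.011237 × (-7.1/1000 + 1) = 0.011237 × 0.992900
R_sample = 0.0111572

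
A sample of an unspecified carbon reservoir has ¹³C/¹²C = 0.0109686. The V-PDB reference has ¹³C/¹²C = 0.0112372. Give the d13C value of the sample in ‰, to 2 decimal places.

d13C = (R_sample / R_standard − 1) × 1000
R_sample / R_standard = 0.0109686 / 0.0112372 = 0.976097
d13C = (0.976097 − 1) × 1000 = -23.903‰

-23.90‰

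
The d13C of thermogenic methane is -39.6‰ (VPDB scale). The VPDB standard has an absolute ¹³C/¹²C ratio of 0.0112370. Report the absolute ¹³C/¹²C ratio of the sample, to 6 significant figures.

0.0107920

R_sample = R_standard × (d13C/1000 + 1)
R_sample = 0.0112370 × (-39.6/1000 + 1) = 0.0112370 × 0.960400
R_sample = 0.0107920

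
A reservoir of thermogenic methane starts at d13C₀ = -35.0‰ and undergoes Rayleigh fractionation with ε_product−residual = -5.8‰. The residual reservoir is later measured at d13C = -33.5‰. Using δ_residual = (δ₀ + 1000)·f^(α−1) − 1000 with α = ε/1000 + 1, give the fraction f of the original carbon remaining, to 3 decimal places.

0.765

α − 1 = ε/1000 = -0.0058
(δ_res + 1000)/(δ₀ + 1000) = (-33.5 + 1000)/(-35.0 + 1000) = 966.5/965.0 = 1.001554
f = 1.001554^(1/-0.0058) = exp(ln(1.001554)/-0.0058) = exp(0.00155/-0.0058)
f = exp(-0.2678) = 0.7651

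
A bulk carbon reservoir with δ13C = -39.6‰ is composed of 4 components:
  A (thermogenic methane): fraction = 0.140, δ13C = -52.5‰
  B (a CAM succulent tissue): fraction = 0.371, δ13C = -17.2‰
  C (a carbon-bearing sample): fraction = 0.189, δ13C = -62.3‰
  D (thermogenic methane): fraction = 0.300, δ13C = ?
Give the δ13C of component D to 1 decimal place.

-47.0‰

Isotope mass balance: δ_bulk = Σ fᵢ·δᵢ.
-39.6 = 0.140×(-52.5) + 0.371×(-17.2) + 0.189×(-62.3) + 0.300×δ_D
0.300·δ_D = -39.6 − (-25.506) = -14.094
δ_D = -14.094 / 0.300 = -46.98‰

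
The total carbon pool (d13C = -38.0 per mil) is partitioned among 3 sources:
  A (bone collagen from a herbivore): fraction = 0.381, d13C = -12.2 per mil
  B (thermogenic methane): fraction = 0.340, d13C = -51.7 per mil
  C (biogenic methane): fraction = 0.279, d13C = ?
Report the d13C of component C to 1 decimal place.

Isotope mass balance: δ_bulk = Σ fᵢ·δᵢ.
-38.0 = 0.381×(-12.2) + 0.340×(-51.7) + 0.279×δ_C
0.279·δ_C = -38.0 − (-22.226) = -15.774
δ_C = -15.774 / 0.279 = -56.54 per mil

-56.5 per mil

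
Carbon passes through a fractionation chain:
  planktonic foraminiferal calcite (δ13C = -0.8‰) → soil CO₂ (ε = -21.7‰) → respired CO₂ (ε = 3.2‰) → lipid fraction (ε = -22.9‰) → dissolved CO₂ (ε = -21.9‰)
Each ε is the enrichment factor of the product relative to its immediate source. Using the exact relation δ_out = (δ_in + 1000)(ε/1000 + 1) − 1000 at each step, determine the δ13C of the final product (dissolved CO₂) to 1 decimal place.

-62.8‰

step 1: δ = (-0.80 + 1000)·(-21.7/1000 + 1) − 1000 = -22.48‰
step 2: δ = (-22.48 + 1000)·(3.2/1000 + 1) − 1000 = -19.35‰
step 3: δ = (-19.35 + 1000)·(-22.9/1000 + 1) − 1000 = -41.81‰
step 4: δ = (-41.81 + 1000)·(-21.9/1000 + 1) − 1000 = -62.80‰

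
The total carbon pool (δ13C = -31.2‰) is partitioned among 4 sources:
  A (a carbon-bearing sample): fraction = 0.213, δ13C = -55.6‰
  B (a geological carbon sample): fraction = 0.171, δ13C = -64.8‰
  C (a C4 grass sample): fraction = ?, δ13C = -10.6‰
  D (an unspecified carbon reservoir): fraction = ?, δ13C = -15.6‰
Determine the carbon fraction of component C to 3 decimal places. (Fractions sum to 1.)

Let f_C and f_D be the unknown fractions; fractions sum to 1 so f_C + f_D = 0.616.
Mass balance: Σ fᵢ·δᵢ = δ_bulk ⇒ f_C·(-10.6) + f_D·(-15.6) = -31.2 − (-22.924) = -8.276
Substitute f_D = 0.616 − f_C:
f_C·(-10.6 − -15.6) = -8.276 − 0.616×(-15.6) = 1.333
f_C = 1.333 / 5.0 = 0.2666

0.267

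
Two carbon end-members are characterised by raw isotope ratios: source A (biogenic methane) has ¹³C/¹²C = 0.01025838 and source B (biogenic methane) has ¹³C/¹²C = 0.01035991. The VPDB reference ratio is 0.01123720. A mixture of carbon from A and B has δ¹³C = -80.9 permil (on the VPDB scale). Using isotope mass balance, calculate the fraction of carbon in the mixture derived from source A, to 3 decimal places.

δ_A = (0.01025838/0.01123720 − 1)×1000 = (0.912895 − 1)×1000 = -87.105 permil
δ_B = (0.01035991/0.01123720 − 1)×1000 = (0.921930 − 1)×1000 = -78.070 permil
f_A = (δ_mix − δ_B)/(δ_A − δ_B) = (-80.9 − (-78.070))/(-87.105 − (-78.070))
f_A = -2.830 / -9.035 = 0.3132

0.313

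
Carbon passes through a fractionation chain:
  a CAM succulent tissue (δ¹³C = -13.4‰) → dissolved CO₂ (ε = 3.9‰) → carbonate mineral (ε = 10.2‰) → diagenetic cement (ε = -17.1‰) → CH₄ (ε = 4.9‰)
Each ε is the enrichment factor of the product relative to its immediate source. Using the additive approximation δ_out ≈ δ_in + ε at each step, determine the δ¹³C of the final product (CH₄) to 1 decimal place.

step 1: δ ≈ -13.4 + (3.9) = -9.5‰
step 2: δ ≈ -9.5 + (10.2) = 0.7‰
step 3: δ ≈ 0.7 + (-17.1) = -16.4‰
step 4: δ ≈ -16.4 + (4.9) = -11.5‰

-11.5‰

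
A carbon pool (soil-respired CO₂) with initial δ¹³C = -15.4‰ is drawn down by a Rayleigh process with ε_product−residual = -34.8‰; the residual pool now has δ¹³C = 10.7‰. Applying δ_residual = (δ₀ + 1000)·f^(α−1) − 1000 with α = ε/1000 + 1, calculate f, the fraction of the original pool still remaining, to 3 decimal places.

α − 1 = ε/1000 = -0.0348
(δ_res + 1000)/(δ₀ + 1000) = (10.7 + 1000)/(-15.4 + 1000) = 1010.7/984.6 = 1.026508
f = 1.026508^(1/-0.0348) = exp(ln(1.026508)/-0.0348) = exp(0.02616/-0.0348)
f = exp(-0.7518) = 0.4715

0.472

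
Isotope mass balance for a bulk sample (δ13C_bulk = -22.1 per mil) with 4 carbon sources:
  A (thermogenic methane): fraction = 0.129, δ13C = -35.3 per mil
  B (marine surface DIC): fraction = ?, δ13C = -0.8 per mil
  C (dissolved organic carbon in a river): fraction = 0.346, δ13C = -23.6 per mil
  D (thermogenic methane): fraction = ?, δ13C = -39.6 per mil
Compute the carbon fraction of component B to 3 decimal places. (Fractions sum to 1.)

0.294

Let f_B and f_D be the unknown fractions; fractions sum to 1 so f_B + f_D = 0.525.
Mass balance: Σ fᵢ·δᵢ = δ_bulk ⇒ f_B·(-0.8) + f_D·(-39.6) = -22.1 − (-12.719) = -9.381
Substitute f_D = 0.525 − f_B:
f_B·(-0.8 − -39.6) = -9.381 − 0.525×(-39.6) = 11.409
f_B = 11.409 / 38.8 = 0.2941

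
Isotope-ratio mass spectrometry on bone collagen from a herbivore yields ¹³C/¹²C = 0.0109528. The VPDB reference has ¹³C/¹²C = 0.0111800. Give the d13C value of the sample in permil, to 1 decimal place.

d13C = (R_sample / R_standard − 1) × 1000
R_sample / R_standard = 0.0109528 / 0.0111800 = 0.979678
d13C = (0.979678 − 1) × 1000 = -20.32 permil

-20.3 permil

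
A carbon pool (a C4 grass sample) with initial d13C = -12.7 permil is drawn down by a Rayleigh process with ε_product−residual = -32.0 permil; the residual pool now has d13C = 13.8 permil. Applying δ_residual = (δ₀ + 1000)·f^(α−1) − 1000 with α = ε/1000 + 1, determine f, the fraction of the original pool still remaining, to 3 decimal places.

0.437

α − 1 = ε/1000 = -0.0320
(δ_res + 1000)/(δ₀ + 1000) = (13.8 + 1000)/(-12.7 + 1000) = 1013.8/987.3 = 1.026841
f = 1.026841^(1/-0.0320) = exp(ln(1.026841)/-0.0320) = exp(0.02649/-0.0320)
f = exp(-0.8277) = 0.4370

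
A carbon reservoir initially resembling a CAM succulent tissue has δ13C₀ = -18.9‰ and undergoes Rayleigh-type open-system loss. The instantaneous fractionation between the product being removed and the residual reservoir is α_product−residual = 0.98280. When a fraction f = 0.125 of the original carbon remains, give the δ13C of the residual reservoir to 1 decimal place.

16.8‰

Rayleigh residual: δ_res = (δ₀ + 1000)·f^(α−1) − 1000
α − 1 = -0.01720
f^(α−1) = 0.125^(-0.01720) = 1.036414
δ_res = (-18.9 + 1000) × 1.036414 − 1000 = 1016.825 − 1000 = 16.83‰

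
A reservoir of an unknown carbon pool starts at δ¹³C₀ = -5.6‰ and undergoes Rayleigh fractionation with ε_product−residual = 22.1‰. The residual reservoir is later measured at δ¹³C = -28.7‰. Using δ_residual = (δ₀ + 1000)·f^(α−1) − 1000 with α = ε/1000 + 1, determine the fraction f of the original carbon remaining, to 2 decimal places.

0.35

α − 1 = ε/1000 = 0.0221
(δ_res + 1000)/(δ₀ + 1000) = (-28.7 + 1000)/(-5.6 + 1000) = 971.3/994.4 = 0.976770
f = 0.976770^(1/0.0221) = exp(ln(0.976770)/0.0221) = exp(-0.02350/0.0221)
f = exp(-1.0635) = 0.3452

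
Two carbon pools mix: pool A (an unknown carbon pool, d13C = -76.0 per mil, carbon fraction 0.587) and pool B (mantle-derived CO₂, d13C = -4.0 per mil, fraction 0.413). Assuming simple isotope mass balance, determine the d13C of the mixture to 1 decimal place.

δ_mix = f_A·δ_A + f_B·δ_B
δ_mix = 0.587 × (-76.0) + 0.413 × (-4.0)
δ_mix = -44.61 + -1.65 = -46.26 per mil

-46.3 per mil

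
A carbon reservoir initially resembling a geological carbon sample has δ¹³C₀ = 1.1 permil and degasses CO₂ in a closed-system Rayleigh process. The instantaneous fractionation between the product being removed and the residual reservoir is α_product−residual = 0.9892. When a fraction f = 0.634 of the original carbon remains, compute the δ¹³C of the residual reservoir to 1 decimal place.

6.0 permil

Rayleigh residual: δ_res = (δ₀ + 1000)·f^(α−1) − 1000
α − 1 = -0.01080
f^(α−1) = 0.634^(-0.01080) = 1.004934
δ_res = (1.1 + 1000) × 1.004934 − 1000 = 1006.039 − 1000 = 6.04 permil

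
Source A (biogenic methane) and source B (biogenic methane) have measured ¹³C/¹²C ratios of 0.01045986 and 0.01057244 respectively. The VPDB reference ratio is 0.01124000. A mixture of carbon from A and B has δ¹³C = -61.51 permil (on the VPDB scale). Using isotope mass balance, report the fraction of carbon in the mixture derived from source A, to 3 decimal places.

0.212

δ_A = (0.01045986/0.01124000 − 1)×1000 = (0.930593 − 1)×1000 = -69.407 permil
δ_B = (0.01057244/0.01124000 − 1)×1000 = (0.940609 − 1)×1000 = -59.391 permil
f_A = (δ_mix − δ_B)/(δ_A − δ_B) = (-61.51 − (-59.391))/(-69.407 − (-59.391))
f_A = -2.119 / -10.016 = 0.2115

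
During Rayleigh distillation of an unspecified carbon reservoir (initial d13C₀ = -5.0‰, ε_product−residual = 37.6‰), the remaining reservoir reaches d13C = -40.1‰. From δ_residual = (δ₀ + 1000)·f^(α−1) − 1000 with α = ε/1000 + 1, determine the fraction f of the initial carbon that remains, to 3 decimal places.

0.385

α − 1 = ε/1000 = 0.0376
(δ_res + 1000)/(δ₀ + 1000) = (-40.1 + 1000)/(-5.0 + 1000) = 959.9/995.0 = 0.964724
f = 0.964724^(1/0.0376) = exp(ln(0.964724)/0.0376) = exp(-0.03591/0.0376)
f = exp(-0.9551) = 0.3848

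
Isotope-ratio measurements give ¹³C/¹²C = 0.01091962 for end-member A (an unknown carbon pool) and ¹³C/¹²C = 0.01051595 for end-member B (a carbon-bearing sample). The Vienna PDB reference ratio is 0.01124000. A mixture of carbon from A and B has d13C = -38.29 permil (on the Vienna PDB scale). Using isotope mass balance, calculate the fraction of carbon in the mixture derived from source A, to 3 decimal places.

δ_A = (0.01091962/0.01124000 − 1)×1000 = (0.971496 − 1)×1000 = -28.504 permil
δ_B = (0.01051595/0.01124000 − 1)×1000 = (0.935583 − 1)×1000 = -64.417 permil
f_A = (δ_mix − δ_B)/(δ_A − δ_B) = (-38.29 − (-64.417))/(-28.504 − (-64.417))
f_A = 26.127 / 35.914 = 0.7275

0.728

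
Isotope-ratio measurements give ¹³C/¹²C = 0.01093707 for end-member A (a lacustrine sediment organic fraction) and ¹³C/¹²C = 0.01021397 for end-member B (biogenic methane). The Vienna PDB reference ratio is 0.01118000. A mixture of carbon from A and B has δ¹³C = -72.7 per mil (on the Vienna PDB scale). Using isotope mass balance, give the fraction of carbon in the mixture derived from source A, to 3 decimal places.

δ_A = (0.01093707/0.01118000 − 1)×1000 = (0.978271 − 1)×1000 = -21.729 per mil
δ_B = (0.01021397/0.01118000 − 1)×1000 = (0.913593 − 1)×1000 = -86.407 per mil
f_A = (δ_mix − δ_B)/(δ_A − δ_B) = (-72.7 − (-86.407))/(-21.729 − (-86.407))
f_A = 13.707 / 64.678 = 0.2119

0.212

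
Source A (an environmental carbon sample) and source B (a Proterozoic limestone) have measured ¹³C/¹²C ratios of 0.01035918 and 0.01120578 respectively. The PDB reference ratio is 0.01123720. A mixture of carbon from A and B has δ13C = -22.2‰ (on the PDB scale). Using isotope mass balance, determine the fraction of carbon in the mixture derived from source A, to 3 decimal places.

δ_A = (0.01035918/0.01123720 − 1)×1000 = (0.921865 − 1)×1000 = -78.135‰
δ_B = (0.01120578/0.01123720 − 1)×1000 = (0.997204 − 1)×1000 = -2.796‰
f_A = (δ_mix − δ_B)/(δ_A − δ_B) = (-22.2 − (-2.796))/(-78.135 − (-2.796))
f_A = -19.404 / -75.339 = 0.2576

0.258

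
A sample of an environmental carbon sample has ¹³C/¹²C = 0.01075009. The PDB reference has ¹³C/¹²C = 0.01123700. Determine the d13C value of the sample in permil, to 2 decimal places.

-43.33 permil

d13C = (R_sample / R_standard − 1) × 1000
R_sample / R_standard = 0.01075009 / 0.01123700 = 0.956669
d13C = (0.956669 − 1) × 1000 = -43.331 permil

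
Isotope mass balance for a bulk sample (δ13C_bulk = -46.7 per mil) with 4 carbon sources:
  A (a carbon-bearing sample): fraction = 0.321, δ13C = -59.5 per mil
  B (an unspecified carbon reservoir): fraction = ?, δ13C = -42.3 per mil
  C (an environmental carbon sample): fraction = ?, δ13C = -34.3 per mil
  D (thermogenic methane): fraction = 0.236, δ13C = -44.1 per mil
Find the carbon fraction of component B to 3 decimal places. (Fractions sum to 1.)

Let f_B and f_C be the unknown fractions; fractions sum to 1 so f_B + f_C = 0.443.
Mass balance: Σ fᵢ·δᵢ = δ_bulk ⇒ f_B·(-42.3) + f_C·(-34.3) = -46.7 − (-29.507) = -17.193
Substitute f_C = 0.443 − f_B:
f_B·(-42.3 − -34.3) = -17.193 − 0.443×(-34.3) = -1.998
f_B = -1.998 / -8.0 = 0.2498

0.250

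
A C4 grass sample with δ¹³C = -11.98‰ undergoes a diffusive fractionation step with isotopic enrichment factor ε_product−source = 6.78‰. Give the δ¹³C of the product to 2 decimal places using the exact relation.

To first order, δ_product ≈ δ_source + ε = -5.20‰.
Exactly, δ_product = (δ_source + 1000)·(ε/1000 + 1) − 1000.
δ_product = (-11.98 + 1000) × (6.78/1000 + 1) − 1000
δ_product = -5.281‰

-5.28‰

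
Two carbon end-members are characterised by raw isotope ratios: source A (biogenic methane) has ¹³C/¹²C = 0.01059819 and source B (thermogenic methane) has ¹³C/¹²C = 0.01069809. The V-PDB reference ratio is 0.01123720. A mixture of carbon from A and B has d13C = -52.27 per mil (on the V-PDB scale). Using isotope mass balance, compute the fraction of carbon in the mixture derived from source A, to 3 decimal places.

0.483

δ_A = (0.01059819/0.01123720 − 1)×1000 = (0.943134 − 1)×1000 = -56.866 per mil
δ_B = (0.01069809/0.01123720 − 1)×1000 = (0.952025 − 1)×1000 = -47.975 per mil
f_A = (δ_mix − δ_B)/(δ_A − δ_B) = (-52.27 − (-47.975))/(-56.866 − (-47.975))
f_A = -4.295 / -8.890 = 0.4831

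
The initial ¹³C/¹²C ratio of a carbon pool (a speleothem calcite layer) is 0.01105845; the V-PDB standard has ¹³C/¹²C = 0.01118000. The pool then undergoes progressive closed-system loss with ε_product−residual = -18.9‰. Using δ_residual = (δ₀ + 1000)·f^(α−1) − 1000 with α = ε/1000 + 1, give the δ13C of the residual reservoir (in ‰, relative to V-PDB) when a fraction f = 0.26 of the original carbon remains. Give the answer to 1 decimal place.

δ₀ = (0.01105845/0.01118000 − 1)×1000 = (0.989128 − 1)×1000 = -10.872‰
α − 1 = ε/1000 = -0.0189
f^(α−1) = 0.26^(-0.0189) = 1.025787
δ_res = (-10.872 + 1000) × 1.025787 − 1000 = 1014.634 − 1000 = 14.63‰

14.6‰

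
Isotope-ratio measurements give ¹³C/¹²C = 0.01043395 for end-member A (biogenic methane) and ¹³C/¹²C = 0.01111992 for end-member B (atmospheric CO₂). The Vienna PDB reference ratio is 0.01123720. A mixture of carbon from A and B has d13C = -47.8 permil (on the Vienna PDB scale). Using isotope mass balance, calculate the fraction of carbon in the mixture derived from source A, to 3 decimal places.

0.612

δ_A = (0.01043395/0.01123720 − 1)×1000 = (0.928519 − 1)×1000 = -71.481 permil
δ_B = (0.01111992/0.01123720 − 1)×1000 = (0.989563 − 1)×1000 = -10.437 permil
f_A = (δ_mix − δ_B)/(δ_A − δ_B) = (-47.8 − (-10.437))/(-71.481 − (-10.437))
f_A = -37.363 / -61.045 = 0.6121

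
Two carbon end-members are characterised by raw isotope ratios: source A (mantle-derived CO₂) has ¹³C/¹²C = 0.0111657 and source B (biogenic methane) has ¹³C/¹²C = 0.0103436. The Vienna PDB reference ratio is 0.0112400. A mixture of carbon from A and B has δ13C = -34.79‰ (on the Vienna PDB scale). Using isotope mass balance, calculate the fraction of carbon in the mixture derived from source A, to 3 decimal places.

0.615

δ_A = (0.0111657/0.0112400 − 1)×1000 = (0.993390 − 1)×1000 = -6.610‰
δ_B = (0.0103436/0.0112400 − 1)×1000 = (0.920249 − 1)×1000 = -79.751‰
f_A = (δ_mix − δ_B)/(δ_A − δ_B) = (-34.79 − (-79.751))/(-6.610 − (-79.751))
f_A = 44.961 / 73.141 = 0.6147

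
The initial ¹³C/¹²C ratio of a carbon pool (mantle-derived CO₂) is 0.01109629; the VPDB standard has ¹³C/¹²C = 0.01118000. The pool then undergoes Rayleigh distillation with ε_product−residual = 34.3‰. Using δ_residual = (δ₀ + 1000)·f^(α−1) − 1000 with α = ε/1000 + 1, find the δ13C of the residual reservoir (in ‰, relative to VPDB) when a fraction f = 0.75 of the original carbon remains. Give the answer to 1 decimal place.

-17.2‰

δ₀ = (0.01109629/0.01118000 − 1)×1000 = (0.992513 − 1)×1000 = -7.487‰
α − 1 = ε/1000 = 0.0343
f^(α−1) = 0.75^(0.0343) = 0.990181
δ_res = (-7.487 + 1000) × 0.990181 − 1000 = 982.767 − 1000 = -17.23‰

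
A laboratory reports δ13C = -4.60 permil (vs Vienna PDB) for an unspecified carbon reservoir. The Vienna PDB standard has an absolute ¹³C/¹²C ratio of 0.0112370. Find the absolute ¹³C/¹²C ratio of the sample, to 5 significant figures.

0.011185

R_sample = R_standard × (δ13C/1000 + 1)
R_sample = 0.0112370 × (-4.60/1000 + 1) = 0.0112370 × 0.995400
R_sample = 0.0111853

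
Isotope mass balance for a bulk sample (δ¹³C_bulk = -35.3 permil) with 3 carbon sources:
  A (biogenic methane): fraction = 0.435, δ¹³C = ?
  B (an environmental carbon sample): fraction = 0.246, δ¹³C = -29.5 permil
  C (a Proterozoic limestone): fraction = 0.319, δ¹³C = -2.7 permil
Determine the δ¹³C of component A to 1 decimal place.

Isotope mass balance: δ_bulk = Σ fᵢ·δᵢ.
-35.3 = 0.435×δ_A + 0.246×(-29.5) + 0.319×(-2.7)
0.435·δ_A = -35.3 − (-8.118) = -27.182
δ_A = -27.182 / 0.435 = -62.49 permil

-62.5 permil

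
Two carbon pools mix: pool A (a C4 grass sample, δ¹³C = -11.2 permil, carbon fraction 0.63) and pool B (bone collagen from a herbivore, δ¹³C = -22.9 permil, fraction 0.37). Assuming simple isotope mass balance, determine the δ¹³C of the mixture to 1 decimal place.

δ_mix = f_A·δ_A + f_B·δ_B
δ_mix = 0.63 × (-11.2) + 0.37 × (-22.9)
δ_mix = -7.06 + -8.47 = -15.53 permil

-15.5 permil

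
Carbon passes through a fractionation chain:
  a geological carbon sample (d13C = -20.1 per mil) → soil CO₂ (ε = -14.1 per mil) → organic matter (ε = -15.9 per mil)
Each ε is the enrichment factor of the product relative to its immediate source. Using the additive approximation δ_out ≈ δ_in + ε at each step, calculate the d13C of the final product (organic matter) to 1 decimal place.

step 1: δ ≈ -20.1 + (-14.1) = -34.2 per mil
step 2: δ ≈ -34.2 + (-15.9) = -50.1 per mil

-50.1 per mil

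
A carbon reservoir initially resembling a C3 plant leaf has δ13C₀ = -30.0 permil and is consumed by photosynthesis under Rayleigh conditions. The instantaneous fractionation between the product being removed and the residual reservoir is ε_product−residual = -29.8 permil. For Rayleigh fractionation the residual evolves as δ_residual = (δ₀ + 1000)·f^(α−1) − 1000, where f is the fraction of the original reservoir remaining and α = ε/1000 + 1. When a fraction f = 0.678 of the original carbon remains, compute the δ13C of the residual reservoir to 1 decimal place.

Rayleigh residual: δ_res = (δ₀ + 1000)·f^(α−1) − 1000
α = ε/1000 + 1 = 0.97020, so α − 1 = -0.02980
f^(α−1) = 0.678^(-0.02980) = 1.011648
δ_res = (-30.0 + 1000) × 1.011648 − 1000 = 981.298 − 1000 = -18.70 permil

-18.7 permil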